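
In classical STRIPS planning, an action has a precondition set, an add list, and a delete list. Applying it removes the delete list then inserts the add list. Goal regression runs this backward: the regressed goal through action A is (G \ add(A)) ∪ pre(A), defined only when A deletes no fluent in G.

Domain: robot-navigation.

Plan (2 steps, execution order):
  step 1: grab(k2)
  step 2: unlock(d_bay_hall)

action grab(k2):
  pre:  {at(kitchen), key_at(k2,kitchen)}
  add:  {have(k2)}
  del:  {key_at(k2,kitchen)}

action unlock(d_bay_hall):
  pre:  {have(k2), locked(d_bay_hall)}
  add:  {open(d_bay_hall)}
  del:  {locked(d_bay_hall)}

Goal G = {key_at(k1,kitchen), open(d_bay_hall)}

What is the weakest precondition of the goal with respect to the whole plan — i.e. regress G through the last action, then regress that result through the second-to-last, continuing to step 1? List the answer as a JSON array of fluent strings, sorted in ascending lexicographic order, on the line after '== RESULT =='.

Regress step by step:
  through step 2 (unlock(d_bay_hall)): drop {open(d_bay_hall)}, keep {key_at(k1,kitchen)}, require {have(k2), locked(d_bay_hall)}
    → {have(k2), key_at(k1,kitchen), locked(d_bay_hall)}
  through step 1 (grab(k2)): drop {have(k2)}, keep {key_at(k1,kitchen), locked(d_bay_hall)}, require {at(kitchen), key_at(k2,kitchen)}
    → {at(kitchen), key_at(k1,kitchen), key_at(k2,kitchen), locked(d_bay_hall)}

== RESULT ==
["at(kitchen)", "key_at(k1,kitchen)", "key_at(k2,kitchen)", "locked(d_bay_hall)"]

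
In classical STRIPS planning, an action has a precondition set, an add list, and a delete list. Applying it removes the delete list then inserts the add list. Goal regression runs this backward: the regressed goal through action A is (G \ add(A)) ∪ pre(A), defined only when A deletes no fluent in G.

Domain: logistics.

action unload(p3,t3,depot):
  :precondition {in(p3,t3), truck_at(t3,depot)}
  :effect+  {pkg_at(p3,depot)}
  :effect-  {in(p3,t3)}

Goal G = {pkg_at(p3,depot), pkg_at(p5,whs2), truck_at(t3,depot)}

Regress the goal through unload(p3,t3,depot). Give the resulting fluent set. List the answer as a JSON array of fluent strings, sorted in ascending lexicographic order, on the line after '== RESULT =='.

Regress:
  G ∩ del = {}  (empty — regression defined)
  G \ add = {pkg_at(p3,depot), pkg_at(p5,whs2), truck_at(t3,depot)} \ {pkg_at(p3,depot)} = {pkg_at(p5,whs2), truck_at(t3,depot)}
  ∪ pre   = {pkg_at(p5,whs2), truck_at(t3,depot)} ∪ {in(p3,t3), truck_at(t3,depot)}
          = {in(p3,t3), pkg_at(p5,whs2), truck_at(t3,depot)}

== RESULT ==
["in(p3,t3)", "pkg_at(p5,whs2)", "truck_at(t3,depot)"]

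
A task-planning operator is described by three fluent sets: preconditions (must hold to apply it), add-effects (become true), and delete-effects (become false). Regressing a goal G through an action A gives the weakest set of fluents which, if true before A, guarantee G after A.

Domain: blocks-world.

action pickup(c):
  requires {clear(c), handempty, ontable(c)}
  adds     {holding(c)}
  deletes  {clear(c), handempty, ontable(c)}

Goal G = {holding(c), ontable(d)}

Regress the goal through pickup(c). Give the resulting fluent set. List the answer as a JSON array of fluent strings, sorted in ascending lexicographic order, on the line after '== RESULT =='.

Regress:
  G ∩ del = {}  (empty — regression defined)
  G \ add = {holding(c), ontable(d)} \ {holding(c)} = {ontable(d)}
  ∪ pre   = {ontable(d)} ∪ {clear(c), handempty, ontable(c)}
          = {clear(c), handempty, ontable(c), ontable(d)}

== RESULT ==
["clear(c)", "handempty", "ontable(c)", "ontable(d)"]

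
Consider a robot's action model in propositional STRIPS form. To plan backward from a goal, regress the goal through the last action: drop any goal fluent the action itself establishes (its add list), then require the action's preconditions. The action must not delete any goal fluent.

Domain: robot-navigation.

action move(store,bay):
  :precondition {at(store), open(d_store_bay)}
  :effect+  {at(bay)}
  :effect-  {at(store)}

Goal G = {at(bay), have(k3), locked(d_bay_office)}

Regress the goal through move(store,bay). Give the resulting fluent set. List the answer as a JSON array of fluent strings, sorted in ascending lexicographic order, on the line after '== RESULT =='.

Regress:
  G ∩ del = {}  (empty — regression defined)
  G \ add = {at(bay), have(k3), locked(d_bay_office)} \ {at(bay)} = {have(k3), locked(d_bay_office)}
  ∪ pre   = {have(k3), locked(d_bay_office)} ∪ {at(store), open(d_store_bay)}
          = {at(store), have(k3), locked(d_bay_office), open(d_store_bay)}

== RESULT ==
["at(store)", "have(k3)", "locked(d_bay_office)", "open(d_store_bay)"]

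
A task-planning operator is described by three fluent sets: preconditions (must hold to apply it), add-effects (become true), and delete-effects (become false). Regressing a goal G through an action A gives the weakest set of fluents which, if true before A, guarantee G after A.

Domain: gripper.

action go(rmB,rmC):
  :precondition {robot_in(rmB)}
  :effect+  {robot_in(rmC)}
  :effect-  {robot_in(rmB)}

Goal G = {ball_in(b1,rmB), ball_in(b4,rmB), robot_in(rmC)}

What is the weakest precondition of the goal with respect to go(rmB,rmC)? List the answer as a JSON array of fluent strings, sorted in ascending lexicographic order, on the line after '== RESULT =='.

Regress:
  G ∩ del = {}  (empty — regression defined)
  G \ add = {ball_in(b1,rmB), ball_in(b4,rmB), robot_in(rmC)} \ {robot_in(rmC)} = {ball_in(b1,rmB), ball_in(b4,rmB)}
  ∪ pre   = {ball_in(b1,rmB), ball_in(b4,rmB)} ∪ {robot_in(rmB)}
          = {ball_in(b1,rmB), ball_in(b4,rmB), robot_in(rmB)}

== RESULT ==
["ball_in(b1,rmB)", "ball_in(b4,rmB)", "robot_in(rmB)"]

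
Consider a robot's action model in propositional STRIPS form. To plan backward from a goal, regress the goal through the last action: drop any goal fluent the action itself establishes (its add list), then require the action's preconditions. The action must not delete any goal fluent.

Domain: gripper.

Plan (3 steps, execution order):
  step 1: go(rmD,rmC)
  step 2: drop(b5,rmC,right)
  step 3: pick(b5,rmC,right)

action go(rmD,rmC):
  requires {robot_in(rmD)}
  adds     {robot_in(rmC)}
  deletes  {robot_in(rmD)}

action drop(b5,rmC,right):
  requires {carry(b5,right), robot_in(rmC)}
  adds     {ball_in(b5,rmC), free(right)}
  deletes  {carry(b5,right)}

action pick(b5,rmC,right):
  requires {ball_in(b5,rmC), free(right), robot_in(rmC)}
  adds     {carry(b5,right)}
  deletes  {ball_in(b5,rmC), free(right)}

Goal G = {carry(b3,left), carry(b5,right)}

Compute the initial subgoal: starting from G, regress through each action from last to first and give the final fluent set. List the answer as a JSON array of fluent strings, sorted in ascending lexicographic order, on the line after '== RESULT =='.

Work backward from the goal:
  through step 3 (pick(b5,rmC,right)): drop {carry(b5,right)}, keep {carry(b3,left)}, require {ball_in(b5,rmC), free(right), robot_in(rmC)}
    → {ball_in(b5,rmC), carry(b3,left), free(right), robot_in(rmC)}
  through step 2 (drop(b5,rmC,right)): drop {ball_in(b5,rmC), free(right)}, keep {carry(b3,left), robot_in(rmC)}, require {carry(b5,right), robot_in(rmC)}
    → {carry(b3,left), carry(b5,right), robot_in(rmC)}
  through step 1 (go(rmD,rmC)): drop {robot_in(rmC)}, keep {carry(b3,left), carry(b5,right)}, require {robot_in(rmD)}
    → {carry(b3,left), carry(b5,right), robot_in(rmD)}

== RESULT ==
["carry(b3,left)", "carry(b5,right)", "robot_in(rmD)"]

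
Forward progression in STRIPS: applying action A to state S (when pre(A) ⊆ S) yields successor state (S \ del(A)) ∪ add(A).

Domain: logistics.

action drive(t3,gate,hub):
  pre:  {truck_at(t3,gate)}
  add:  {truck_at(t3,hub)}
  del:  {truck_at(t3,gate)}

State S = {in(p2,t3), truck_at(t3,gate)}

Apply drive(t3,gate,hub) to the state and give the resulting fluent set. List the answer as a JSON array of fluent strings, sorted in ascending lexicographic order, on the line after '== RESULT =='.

Progress:
  pre ⊆ S: {truck_at(t3,gate)} ⊆ S  — applicable
  S \ del = {in(p2,t3)}
  ∪ add   = {in(p2,t3), truck_at(t3,hub)}

== RESULT ==
["in(p2,t3)", "truck_at(t3,hub)"]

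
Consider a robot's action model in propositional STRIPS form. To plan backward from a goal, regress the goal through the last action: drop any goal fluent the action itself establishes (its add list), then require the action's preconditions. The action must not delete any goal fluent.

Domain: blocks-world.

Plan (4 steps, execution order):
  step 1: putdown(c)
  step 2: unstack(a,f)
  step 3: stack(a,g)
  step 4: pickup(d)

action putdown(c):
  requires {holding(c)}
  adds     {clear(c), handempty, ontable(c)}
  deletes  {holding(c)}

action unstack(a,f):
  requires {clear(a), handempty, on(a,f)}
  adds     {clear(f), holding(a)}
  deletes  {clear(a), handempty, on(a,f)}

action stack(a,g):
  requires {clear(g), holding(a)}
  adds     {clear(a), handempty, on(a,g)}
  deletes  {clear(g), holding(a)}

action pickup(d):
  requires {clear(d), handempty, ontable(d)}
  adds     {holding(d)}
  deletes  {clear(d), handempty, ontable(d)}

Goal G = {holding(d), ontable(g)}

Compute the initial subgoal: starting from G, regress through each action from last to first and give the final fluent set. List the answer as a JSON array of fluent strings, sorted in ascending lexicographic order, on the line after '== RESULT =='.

Regress step by step:
  through step 4 (pickup(d)): drop {holding(d)}, keep {ontable(g)}, require {clear(d), handempty, ontable(d)}
    → {clear(d), handempty, ontable(d), ontable(g)}
  through step 3 (stack(a,g)): drop {handempty}, keep {clear(d), ontable(d), ontable(g)}, require {clear(g), holding(a)}
    → {clear(d), clear(g), holding(a), ontable(d), ontable(g)}
  through step 2 (unstack(a,f)): drop {holding(a)}, keep {clear(d), clear(g), ontable(d), ontable(g)}, require {clear(a), handempty, on(a,f)}
    → {clear(a), clear(d), clear(g), handempty, on(a,f), ontable(d), ontable(g)}
  through step 1 (putdown(c)): drop {handempty}, keep {clear(a), clear(d), clear(g), on(a,f), ontable(d), ontable(g)}, require {holding(c)}
    → {clear(a), clear(d), clear(g), holding(c), on(a,f), ontable(d), ontable(g)}

== RESULT ==
["clear(a)", "clear(d)", "clear(g)", "holding(c)", "on(a,f)", "ontable(d)", "ontable(g)"]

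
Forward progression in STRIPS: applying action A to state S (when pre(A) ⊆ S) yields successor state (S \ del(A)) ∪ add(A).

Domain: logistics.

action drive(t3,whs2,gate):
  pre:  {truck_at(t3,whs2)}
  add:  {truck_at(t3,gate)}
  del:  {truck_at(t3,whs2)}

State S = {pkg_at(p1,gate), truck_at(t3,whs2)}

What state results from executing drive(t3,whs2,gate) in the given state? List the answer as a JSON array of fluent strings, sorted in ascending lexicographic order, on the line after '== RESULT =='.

Compute (S \ del) ∪ add:
  pre ⊆ S: {truck_at(t3,whs2)} ⊆ S  — applicable
  S \ del = {pkg_at(p1,gate)}
  ∪ add   = {pkg_at(p1,gate), truck_at(t3,gate)}

== RESULT ==
["pkg_at(p1,gate)", "truck_at(t3,gate)"]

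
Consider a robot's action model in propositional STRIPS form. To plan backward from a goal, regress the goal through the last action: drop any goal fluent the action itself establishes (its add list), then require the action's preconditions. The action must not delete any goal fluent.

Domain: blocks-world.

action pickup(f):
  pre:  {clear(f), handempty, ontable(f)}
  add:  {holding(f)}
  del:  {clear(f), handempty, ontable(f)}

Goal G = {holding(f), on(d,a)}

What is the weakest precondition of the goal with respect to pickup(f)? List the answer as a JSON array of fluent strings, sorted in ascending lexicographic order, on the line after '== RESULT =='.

Compute (G \ add) ∪ pre:
  G ∩ del = {}  (empty — regression defined)
  G \ add = {holding(f), on(d,a)} \ {holding(f)} = {on(d,a)}
  ∪ pre   = {on(d,a)} ∪ {clear(f), handempty, ontable(f)}
          = {clear(f), handempty, on(d,a), ontable(f)}

== RESULT ==
["clear(f)", "handempty", "on(d,a)", "ontable(f)"]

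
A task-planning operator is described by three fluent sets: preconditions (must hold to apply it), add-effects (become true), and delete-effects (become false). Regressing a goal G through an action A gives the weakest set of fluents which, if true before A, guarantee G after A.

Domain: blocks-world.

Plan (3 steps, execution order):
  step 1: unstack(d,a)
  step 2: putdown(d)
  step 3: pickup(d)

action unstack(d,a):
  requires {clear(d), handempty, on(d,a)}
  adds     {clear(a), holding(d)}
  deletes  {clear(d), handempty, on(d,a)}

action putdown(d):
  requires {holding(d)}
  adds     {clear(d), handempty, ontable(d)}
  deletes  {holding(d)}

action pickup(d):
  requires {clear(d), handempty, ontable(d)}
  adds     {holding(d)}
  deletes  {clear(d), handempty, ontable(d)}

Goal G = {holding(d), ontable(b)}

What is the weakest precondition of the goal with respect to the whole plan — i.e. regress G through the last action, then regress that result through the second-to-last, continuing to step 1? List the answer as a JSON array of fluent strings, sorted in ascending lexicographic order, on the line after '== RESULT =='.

Regress step by step:
  through step 3 (pickup(d)): drop {holding(d)}, keep {ontable(b)}, require {clear(d), handempty, ontable(d)}
    → {clear(d), handempty, ontable(b), ontable(d)}
  through step 2 (putdown(d)): drop {clear(d), handempty, ontable(d)}, keep {ontable(b)}, require {holding(d)}
    → {holding(d), ontable(b)}
  through step 1 (unstack(d,a)): drop {holding(d)}, keep {ontable(b)}, require {clear(d), handempty, on(d,a)}
    → {clear(d), handempty, on(d,a), ontable(b)}

== RESULT ==
["clear(d)", "handempty", "on(d,a)", "ontable(b)"]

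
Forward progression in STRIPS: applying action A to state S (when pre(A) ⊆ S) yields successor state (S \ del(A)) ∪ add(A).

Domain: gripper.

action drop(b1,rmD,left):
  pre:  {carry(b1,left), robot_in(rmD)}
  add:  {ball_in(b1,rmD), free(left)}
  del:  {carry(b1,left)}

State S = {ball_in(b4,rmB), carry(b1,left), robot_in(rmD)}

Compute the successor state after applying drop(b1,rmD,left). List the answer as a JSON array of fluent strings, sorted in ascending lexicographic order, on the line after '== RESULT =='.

Compute (S \ del) ∪ add:
  pre ⊆ S: {carry(b1,left), robot_in(rmD)} ⊆ S  — applicable
  S \ del = {ball_in(b4,rmB), robot_in(rmD)}
  ∪ add   = {ball_in(b1,rmD), ball_in(b4,rmB), free(left), robot_in(rmD)}

== RESULT ==
["ball_in(b1,rmD)", "ball_in(b4,rmB)", "free(left)", "robot_in(rmD)"]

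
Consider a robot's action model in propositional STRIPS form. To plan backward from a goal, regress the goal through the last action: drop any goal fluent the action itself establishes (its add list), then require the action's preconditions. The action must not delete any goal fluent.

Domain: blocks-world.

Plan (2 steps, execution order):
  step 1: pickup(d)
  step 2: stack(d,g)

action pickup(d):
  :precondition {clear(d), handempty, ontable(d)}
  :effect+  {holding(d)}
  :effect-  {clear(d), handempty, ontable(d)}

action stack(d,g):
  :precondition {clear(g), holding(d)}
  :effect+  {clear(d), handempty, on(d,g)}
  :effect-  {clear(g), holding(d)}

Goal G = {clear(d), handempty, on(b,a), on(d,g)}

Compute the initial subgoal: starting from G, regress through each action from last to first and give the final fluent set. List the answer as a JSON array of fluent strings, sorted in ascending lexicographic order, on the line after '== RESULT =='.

Work backward from the goal:
  through step 2 (stack(d,g)): drop {clear(d), handempty, on(d,g)}, keep {on(b,a)}, require {clear(g), holding(d)}
    → {clear(g), holding(d), on(b,a)}
  through step 1 (pickup(d)): drop {holding(d)}, keep {clear(g), on(b,a)}, require {clear(d), handempty, ontable(d)}
    → {clear(d), clear(g), handempty, on(b,a), ontable(d)}

== RESULT ==
["clear(d)", "clear(g)", "handempty", "on(b,a)", "ontable(d)"]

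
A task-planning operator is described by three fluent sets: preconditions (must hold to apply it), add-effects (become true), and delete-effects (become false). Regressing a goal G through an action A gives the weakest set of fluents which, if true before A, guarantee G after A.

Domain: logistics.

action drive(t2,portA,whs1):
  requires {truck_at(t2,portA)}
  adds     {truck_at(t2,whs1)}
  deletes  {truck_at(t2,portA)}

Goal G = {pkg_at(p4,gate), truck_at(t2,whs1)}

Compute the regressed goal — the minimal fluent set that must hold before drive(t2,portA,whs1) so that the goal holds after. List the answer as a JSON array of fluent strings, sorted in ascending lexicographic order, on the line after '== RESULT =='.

Compute (G \ add) ∪ pre:
  G ∩ del = {}  (empty — regression defined)
  G \ add = {pkg_at(p4,gate), truck_at(t2,whs1)} \ {truck_at(t2,whs1)} = {pkg_at(p4,gate)}
  ∪ pre   = {pkg_at(p4,gate)} ∪ {truck_at(t2,portA)}
          = {pkg_at(p4,gate), truck_at(t2,portA)}

== RESULT ==
["pkg_at(p4,gate)", "truck_at(t2,portA)"]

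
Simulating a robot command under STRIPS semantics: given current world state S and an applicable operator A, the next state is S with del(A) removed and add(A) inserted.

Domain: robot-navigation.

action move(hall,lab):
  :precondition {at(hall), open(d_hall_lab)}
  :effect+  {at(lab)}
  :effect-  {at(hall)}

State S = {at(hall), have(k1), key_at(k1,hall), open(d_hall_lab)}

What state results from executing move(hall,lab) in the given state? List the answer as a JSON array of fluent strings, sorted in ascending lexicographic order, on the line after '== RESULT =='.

Compute (S \ del) ∪ add:
  pre ⊆ S: {at(hall), open(d_hall_lab)} ⊆ S  — applicable
  S \ del = {have(k1), key_at(k1,hall), open(d_hall_lab)}
  ∪ add   = {at(lab), have(k1), key_at(k1,hall), open(d_hall_lab)}

== RESULT ==
["at(lab)", "have(k1)", "key_at(k1,hall)", "open(d_hall_lab)"]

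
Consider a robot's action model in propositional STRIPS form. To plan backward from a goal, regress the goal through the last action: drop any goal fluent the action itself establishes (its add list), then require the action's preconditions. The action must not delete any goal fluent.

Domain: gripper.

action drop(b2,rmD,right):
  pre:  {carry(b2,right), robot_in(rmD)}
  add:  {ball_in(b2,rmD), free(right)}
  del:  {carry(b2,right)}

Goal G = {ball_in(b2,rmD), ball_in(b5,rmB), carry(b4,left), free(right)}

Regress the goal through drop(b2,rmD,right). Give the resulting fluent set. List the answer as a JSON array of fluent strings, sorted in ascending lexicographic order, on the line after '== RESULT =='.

Compute (G \ add) ∪ pre:
  G ∩ del = {}  (empty — regression defined)
  G \ add = {ball_in(b2,rmD), ball_in(b5,rmB), carry(b4,left), free(right)} \ {ball_in(b2,rmD), free(right)} = {ball_in(b5,rmB), carry(b4,left)}
  ∪ pre   = {ball_in(b5,rmB), carry(b4,left)} ∪ {carry(b2,right), robot_in(rmD)}
          = {ball_in(b5,rmB), carry(b2,right), carry(b4,left), robot_in(rmD)}

== RESULT ==
["ball_in(b5,rmB)", "carry(b2,right)", "carry(b4,left)", "robot_in(rmD)"]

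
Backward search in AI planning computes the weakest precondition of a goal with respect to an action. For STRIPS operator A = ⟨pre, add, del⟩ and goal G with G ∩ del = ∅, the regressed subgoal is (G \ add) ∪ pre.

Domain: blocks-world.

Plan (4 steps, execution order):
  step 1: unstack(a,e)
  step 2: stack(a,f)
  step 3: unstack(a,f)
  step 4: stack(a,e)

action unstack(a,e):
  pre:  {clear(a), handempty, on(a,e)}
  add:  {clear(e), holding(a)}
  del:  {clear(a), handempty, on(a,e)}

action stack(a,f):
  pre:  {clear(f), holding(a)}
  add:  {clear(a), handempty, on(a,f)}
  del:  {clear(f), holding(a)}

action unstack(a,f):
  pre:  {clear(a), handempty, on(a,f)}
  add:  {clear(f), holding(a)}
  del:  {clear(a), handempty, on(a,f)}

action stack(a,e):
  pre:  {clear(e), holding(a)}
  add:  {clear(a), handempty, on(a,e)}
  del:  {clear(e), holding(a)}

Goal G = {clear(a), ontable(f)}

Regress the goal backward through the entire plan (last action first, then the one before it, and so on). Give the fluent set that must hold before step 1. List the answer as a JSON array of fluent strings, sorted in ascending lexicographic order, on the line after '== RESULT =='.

Regress step by step:
  through step 4 (stack(a,e)): drop {clear(a)}, keep {ontable(f)}, require {clear(e), holding(a)}
    → {clear(e), holding(a), ontable(f)}
  through step 3 (unstack(a,f)): drop {holding(a)}, keep {clear(e), ontable(f)}, require {clear(a), handempty, on(a,f)}
    → {clear(a), clear(e), handempty, on(a,f), ontable(f)}
  through step 2 (stack(a,f)): drop {clear(a), handempty, on(a,f)}, keep {clear(e), ontable(f)}, require {clear(f), holding(a)}
    → {clear(e), clear(f), holding(a), ontable(f)}
  through step 1 (unstack(a,e)): drop {clear(e), holding(a)}, keep {clear(f), ontable(f)}, require {clear(a), handempty, on(a,e)}
    → {clear(a), clear(f), handempty, on(a,e), ontable(f)}

== RESULT ==
["clear(a)", "clear(f)", "handempty", "on(a,e)", "ontable(f)"]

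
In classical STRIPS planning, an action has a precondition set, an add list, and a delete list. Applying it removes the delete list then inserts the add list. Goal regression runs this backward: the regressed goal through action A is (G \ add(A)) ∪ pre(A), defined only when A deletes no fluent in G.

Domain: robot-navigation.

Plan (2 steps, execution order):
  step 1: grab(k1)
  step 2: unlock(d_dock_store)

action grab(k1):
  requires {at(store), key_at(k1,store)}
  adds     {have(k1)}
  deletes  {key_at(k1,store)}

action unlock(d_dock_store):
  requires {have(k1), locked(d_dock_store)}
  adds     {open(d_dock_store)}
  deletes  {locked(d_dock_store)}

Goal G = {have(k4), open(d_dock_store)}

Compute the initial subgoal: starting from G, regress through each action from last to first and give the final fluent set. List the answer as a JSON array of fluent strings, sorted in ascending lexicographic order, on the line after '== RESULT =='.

Work backward from the goal:
  through step 2 (unlock(d_dock_store)): drop {open(d_dock_store)}, keep {have(k4)}, require {have(k1), locked(d_dock_store)}
    → {have(k1), have(k4), locked(d_dock_store)}
  through step 1 (grab(k1)): drop {have(k1)}, keep {have(k4), locked(d_dock_store)}, require {at(store), key_at(k1,store)}
    → {at(store), have(k4), key_at(k1,store), locked(d_dock_store)}

== RESULT ==
["at(store)", "have(k4)", "key_at(k1,store)", "locked(d_dock_store)"]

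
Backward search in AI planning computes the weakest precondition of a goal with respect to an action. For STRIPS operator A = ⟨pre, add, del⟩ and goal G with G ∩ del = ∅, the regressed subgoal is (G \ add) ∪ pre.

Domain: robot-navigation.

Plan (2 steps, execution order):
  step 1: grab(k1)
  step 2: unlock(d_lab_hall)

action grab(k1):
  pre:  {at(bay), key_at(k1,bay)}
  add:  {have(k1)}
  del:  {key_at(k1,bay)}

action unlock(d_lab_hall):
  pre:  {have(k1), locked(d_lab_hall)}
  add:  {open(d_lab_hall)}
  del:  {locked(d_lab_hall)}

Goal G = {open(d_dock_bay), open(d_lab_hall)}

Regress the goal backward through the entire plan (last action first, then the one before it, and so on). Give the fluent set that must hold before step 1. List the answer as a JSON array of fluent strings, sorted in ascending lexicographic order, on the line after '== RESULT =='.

Work backward from the goal:
  through step 2 (unlock(d_lab_hall)): drop {open(d_lab_hall)}, keep {open(d_dock_bay)}, require {have(k1), locked(d_lab_hall)}
    → {have(k1), locked(d_lab_hall), open(d_dock_bay)}
  through step 1 (grab(k1)): drop {have(k1)}, keep {locked(d_lab_hall), open(d_dock_bay)}, require {at(bay), key_at(k1,bay)}
    → {at(bay), key_at(k1,bay), locked(d_lab_hall), open(d_dock_bay)}

== RESULT ==
["at(bay)", "key_at(k1,bay)", "locked(d_lab_hall)", "open(d_dock_bay)"]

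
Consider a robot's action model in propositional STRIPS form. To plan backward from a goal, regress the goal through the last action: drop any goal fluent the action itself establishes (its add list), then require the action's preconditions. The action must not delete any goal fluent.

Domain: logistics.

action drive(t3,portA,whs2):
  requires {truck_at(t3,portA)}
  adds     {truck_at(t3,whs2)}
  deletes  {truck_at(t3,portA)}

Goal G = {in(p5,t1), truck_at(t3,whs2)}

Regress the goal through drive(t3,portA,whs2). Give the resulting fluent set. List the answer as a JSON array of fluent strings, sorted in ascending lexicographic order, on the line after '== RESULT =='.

Regress:
  G ∩ del = {}  (empty — regression defined)
  G \ add = {in(p5,t1), truck_at(t3,whs2)} \ {truck_at(t3,whs2)} = {in(p5,t1)}
  ∪ pre   = {in(p5,t1)} ∪ {truck_at(t3,portA)}
          = {in(p5,t1), truck_at(t3,portA)}

== RESULT ==
["in(p5,t1)", "truck_at(t3,portA)"]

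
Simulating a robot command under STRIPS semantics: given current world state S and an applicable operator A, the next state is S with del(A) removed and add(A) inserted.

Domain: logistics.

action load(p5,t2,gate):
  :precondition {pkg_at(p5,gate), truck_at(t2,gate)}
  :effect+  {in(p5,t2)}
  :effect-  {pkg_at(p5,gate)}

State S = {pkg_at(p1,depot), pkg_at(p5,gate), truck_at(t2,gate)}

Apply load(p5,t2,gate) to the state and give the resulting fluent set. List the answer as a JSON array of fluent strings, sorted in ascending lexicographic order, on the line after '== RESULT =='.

Compute (S \ del) ∪ add:
  pre ⊆ S: {pkg_at(p5,gate), truck_at(t2,gate)} ⊆ S  — applicable
  S \ del = {pkg_at(p1,depot), truck_at(t2,gate)}
  ∪ add   = {in(p5,t2), pkg_at(p1,depot), truck_at(t2,gate)}

== RESULT ==
["in(p5,t2)", "pkg_at(p1,depot)", "truck_at(t2,gate)"]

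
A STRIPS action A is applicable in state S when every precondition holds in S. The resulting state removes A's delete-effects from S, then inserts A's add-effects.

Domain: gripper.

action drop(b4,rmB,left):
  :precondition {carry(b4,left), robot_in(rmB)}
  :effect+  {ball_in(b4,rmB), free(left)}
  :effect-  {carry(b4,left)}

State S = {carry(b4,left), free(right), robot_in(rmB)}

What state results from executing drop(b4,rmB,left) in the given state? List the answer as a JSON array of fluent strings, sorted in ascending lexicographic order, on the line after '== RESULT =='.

Compute (S \ del) ∪ add:
  pre ⊆ S: {carry(b4,left), robot_in(rmB)} ⊆ S  — applicable
  S \ del = {free(right), robot_in(rmB)}
  ∪ add   = {ball_in(b4,rmB), free(left), free(right), robot_in(rmB)}

== RESULT ==
["ball_in(b4,rmB)", "free(left)", "free(right)", "robot_in(rmB)"]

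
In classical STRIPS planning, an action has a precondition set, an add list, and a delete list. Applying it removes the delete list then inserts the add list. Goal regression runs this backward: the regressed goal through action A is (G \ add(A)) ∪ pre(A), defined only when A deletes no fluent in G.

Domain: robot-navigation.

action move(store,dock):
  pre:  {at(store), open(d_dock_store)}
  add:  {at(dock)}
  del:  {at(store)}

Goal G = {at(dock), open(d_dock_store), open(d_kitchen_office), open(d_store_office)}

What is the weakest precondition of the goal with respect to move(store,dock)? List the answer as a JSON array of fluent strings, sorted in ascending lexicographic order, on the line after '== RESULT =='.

Compute (G \ add) ∪ pre:
  G ∩ del = {}  (empty — regression defined)
  G \ add = {at(dock), open(d_dock_store), open(d_kitchen_office), open(d_store_office)} \ {at(dock)} = {open(d_dock_store), open(d_kitchen_office), open(d_store_office)}
  ∪ pre   = {open(d_dock_store), open(d_kitchen_office), open(d_store_office)} ∪ {at(store), open(d_dock_store)}
          = {at(store), open(d_dock_store), open(d_kitchen_office), open(d_store_office)}

== RESULT ==
["at(store)", "open(d_dock_store)", "open(d_kitchen_office)", "open(d_store_office)"]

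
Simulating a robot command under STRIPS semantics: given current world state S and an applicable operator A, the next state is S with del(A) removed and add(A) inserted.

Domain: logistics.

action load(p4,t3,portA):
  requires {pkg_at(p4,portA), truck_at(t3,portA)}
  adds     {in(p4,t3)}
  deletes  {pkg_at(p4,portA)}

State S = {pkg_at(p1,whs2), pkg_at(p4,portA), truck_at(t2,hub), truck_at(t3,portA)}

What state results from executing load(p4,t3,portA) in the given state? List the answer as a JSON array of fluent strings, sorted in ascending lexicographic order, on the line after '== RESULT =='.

Compute (S \ del) ∪ add:
  pre ⊆ S: {pkg_at(p4,portA), truck_at(t3,portA)} ⊆ S  — applicable
  S \ del = {pkg_at(p1,whs2), truck_at(t2,hub), truck_at(t3,portA)}
  ∪ add   = {in(p4,t3), pkg_at(p1,whs2), truck_at(t2,hub), truck_at(t3,portA)}

== RESULT ==
["in(p4,t3)", "pkg_at(p1,whs2)", "truck_at(t2,hub)", "truck_at(t3,portA)"]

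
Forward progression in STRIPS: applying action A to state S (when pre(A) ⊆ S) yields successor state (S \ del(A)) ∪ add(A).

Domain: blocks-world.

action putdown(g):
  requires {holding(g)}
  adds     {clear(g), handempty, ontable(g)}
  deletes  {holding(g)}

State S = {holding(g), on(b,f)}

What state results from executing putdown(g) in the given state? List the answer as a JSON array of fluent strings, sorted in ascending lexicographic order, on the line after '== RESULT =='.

Progress:
  pre ⊆ S: {holding(g)} ⊆ S  — applicable
  S \ del = {on(b,f)}
  ∪ add   = {clear(g), handempty, on(b,f), ontable(g)}

== RESULT ==
["clear(g)", "handempty", "on(b,f)", "ontable(g)"]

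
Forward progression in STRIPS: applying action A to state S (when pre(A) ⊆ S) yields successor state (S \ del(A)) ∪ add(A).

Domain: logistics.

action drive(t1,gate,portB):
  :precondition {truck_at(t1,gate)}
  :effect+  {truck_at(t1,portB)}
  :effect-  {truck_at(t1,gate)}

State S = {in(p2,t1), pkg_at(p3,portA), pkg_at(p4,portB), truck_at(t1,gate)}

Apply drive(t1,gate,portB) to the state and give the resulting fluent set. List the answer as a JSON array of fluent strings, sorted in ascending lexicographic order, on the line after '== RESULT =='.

Compute (S \ del) ∪ add:
  pre ⊆ S: {truck_at(t1,gate)} ⊆ S  — applicable
  S \ del = {in(p2,t1), pkg_at(p3,portA), pkg_at(p4,portB)}
  ∪ add   = {in(p2,t1), pkg_at(p3,portA), pkg_at(p4,portB), truck_at(t1,portB)}

== RESULT ==
["in(p2,t1)", "pkg_at(p3,portA)", "pkg_at(p4,portB)", "truck_at(t1,portB)"]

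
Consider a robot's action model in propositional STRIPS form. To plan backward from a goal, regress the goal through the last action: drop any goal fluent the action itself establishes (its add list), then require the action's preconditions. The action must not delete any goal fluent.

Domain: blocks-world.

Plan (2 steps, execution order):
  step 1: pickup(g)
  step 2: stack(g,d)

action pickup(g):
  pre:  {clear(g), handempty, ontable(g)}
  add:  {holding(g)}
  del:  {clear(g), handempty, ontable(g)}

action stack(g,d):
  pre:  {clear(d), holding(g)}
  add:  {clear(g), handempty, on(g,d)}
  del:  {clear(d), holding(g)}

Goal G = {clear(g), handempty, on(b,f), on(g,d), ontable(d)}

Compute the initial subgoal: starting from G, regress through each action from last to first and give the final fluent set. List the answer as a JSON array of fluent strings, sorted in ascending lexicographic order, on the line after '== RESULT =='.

Work backward from the goal:
  through step 2 (stack(g,d)): drop {clear(g), handempty, on(g,d)}, keep {on(b,f), ontable(d)}, require {clear(d), holding(g)}
    → {clear(d), holding(g), on(b,f), ontable(d)}
  through step 1 (pickup(g)): drop {holding(g)}, keep {clear(d), on(b,f), ontable(d)}, require {clear(g), handempty, ontable(g)}
    → {clear(d), clear(g), handempty, on(b,f), ontable(d), ontable(g)}

== RESULT ==
["clear(d)", "clear(g)", "handempty", "on(b,f)", "ontable(d)", "ontable(g)"]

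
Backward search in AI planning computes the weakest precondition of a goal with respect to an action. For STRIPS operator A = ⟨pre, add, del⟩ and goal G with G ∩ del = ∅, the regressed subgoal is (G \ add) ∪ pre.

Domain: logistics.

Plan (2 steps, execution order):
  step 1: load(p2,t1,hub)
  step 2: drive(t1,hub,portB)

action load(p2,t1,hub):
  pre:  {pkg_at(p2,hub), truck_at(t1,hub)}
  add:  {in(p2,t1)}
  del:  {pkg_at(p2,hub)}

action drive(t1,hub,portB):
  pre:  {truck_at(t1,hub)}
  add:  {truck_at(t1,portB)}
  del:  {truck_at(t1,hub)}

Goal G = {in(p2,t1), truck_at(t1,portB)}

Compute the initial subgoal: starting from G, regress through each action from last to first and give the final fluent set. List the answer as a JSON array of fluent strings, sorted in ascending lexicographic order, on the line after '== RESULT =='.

Work backward from the goal:
  through step 2 (drive(t1,hub,portB)): drop {truck_at(t1,portB)}, keep {in(p2,t1)}, require {truck_at(t1,hub)}
    → {in(p2,t1), truck_at(t1,hub)}
  through step 1 (load(p2,t1,hub)): drop {in(p2,t1)}, keep {truck_at(t1,hub)}, require {pkg_at(p2,hub), truck_at(t1,hub)}
    → {pkg_at(p2,hub), truck_at(t1,hub)}

== RESULT ==
["pkg_at(p2,hub)", "truck_at(t1,hub)"]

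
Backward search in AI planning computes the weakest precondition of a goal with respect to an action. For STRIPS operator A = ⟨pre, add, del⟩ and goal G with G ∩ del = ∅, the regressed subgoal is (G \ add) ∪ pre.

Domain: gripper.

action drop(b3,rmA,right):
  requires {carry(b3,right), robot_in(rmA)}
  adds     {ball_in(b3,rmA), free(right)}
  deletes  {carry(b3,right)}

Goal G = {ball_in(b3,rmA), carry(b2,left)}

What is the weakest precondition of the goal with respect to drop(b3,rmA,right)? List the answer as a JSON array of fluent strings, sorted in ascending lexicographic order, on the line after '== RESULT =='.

Regress:
  G ∩ del = {}  (empty — regression defined)
  G \ add = {ball_in(b3,rmA), carry(b2,left)} \ {ball_in(b3,rmA), free(right)} = {carry(b2,left)}
  ∪ pre   = {carry(b2,left)} ∪ {carry(b3,right), robot_in(rmA)}
          = {carry(b2,left), carry(b3,right), robot_in(rmA)}

== RESULT ==
["carry(b2,left)", "carry(b3,right)", "robot_in(rmA)"]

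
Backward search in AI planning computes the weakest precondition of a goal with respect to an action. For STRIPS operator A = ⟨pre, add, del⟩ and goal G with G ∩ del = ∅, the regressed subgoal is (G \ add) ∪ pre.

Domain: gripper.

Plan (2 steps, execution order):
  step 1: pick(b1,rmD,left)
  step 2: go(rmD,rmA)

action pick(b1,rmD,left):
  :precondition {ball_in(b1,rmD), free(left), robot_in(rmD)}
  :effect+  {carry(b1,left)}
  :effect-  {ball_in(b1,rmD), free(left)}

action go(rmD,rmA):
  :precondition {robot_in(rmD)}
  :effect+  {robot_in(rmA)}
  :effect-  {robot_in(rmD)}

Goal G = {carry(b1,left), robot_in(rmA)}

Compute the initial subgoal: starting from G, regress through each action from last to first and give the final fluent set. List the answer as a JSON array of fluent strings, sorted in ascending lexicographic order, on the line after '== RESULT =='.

Regress step by step:
  through step 2 (go(rmD,rmA)): drop {robot_in(rmA)}, keep {carry(b1,left)}, require {robot_in(rmD)}
    → {carry(b1,left), robot_in(rmD)}
  through step 1 (pick(b1,rmD,left)): drop {carry(b1,left)}, keep {robot_in(rmD)}, require {ball_in(b1,rmD), free(left), robot_in(rmD)}
    → {ball_in(b1,rmD), free(left), robot_in(rmD)}

== RESULT ==
["ball_in(b1,rmD)", "free(left)", "robot_in(rmD)"]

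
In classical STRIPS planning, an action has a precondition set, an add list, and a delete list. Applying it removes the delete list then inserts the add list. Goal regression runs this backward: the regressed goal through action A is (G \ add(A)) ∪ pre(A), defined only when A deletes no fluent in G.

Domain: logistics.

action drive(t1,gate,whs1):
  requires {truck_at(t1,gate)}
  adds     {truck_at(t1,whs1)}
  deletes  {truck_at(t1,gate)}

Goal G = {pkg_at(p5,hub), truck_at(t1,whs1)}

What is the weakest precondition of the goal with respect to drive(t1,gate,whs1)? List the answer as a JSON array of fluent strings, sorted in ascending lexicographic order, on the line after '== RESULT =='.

Compute (G \ add) ∪ pre:
  G ∩ del = {}  (empty — regression defined)
  G \ add = {pkg_at(p5,hub), truck_at(t1,whs1)} \ {truck_at(t1,whs1)} = {pkg_at(p5,hub)}
  ∪ pre   = {pkg_at(p5,hub)} ∪ {truck_at(t1,gate)}
          = {pkg_at(p5,hub), truck_at(t1,gate)}

== RESULT ==
["pkg_at(p5,hub)", "truck_at(t1,gate)"]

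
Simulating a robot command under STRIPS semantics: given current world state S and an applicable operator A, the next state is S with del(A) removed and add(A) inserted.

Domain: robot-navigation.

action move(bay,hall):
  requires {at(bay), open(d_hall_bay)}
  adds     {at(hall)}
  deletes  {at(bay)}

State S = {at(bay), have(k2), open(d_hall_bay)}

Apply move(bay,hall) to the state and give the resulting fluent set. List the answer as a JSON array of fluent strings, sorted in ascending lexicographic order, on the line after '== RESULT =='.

Progress:
  pre ⊆ S: {at(bay), open(d_hall_bay)} ⊆ S  — applicable
  S \ del = {have(k2), open(d_hall_bay)}
  ∪ add   = {at(hall), have(k2), open(d_hall_bay)}

== RESULT ==
["at(hall)", "have(k2)", "open(d_hall_bay)"]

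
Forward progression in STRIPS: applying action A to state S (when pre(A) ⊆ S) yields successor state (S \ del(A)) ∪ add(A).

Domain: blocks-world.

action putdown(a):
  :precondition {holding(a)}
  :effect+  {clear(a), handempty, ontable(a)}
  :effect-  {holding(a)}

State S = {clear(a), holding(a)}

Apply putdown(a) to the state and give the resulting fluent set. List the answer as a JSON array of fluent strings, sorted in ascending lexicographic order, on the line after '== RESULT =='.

Compute (S \ del) ∪ add:
  pre ⊆ S: {holding(a)} ⊆ S  — applicable
  S \ del = {clear(a)}
  ∪ add   = {clear(a), handempty, ontable(a)}

== RESULT ==
["clear(a)", "handempty", "ontable(a)"]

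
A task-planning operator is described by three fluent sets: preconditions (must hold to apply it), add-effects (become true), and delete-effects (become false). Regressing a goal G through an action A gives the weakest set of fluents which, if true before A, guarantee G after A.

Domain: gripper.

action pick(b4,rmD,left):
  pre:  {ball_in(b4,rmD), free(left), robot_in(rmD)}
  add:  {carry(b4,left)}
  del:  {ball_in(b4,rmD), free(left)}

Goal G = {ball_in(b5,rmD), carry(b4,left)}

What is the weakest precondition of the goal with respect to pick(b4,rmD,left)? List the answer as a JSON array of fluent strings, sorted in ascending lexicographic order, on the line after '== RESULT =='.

Compute (G \ add) ∪ pre:
  G ∩ del = {}  (empty — regression defined)
  G \ add = {ball_in(b5,rmD), carry(b4,left)} \ {carry(b4,left)} = {ball_in(b5,rmD)}
  ∪ pre   = {ball_in(b5,rmD)} ∪ {ball_in(b4,rmD), free(left), robot_in(rmD)}
          = {ball_in(b4,rmD), ball_in(b5,rmD), free(left), robot_in(rmD)}

== RESULT ==
["ball_in(b4,rmD)", "ball_in(b5,rmD)", "free(left)", "robot_in(rmD)"]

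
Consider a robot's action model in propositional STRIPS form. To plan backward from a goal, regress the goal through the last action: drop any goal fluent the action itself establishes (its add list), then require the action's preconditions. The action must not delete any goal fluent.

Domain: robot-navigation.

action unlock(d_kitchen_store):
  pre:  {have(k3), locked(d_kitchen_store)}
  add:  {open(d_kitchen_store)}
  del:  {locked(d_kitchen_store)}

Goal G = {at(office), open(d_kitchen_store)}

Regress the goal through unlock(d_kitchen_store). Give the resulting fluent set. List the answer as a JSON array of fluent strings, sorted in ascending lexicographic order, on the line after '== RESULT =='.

Compute (G \ add) ∪ pre:
  G ∩ del = {}  (empty — regression defined)
  G \ add = {at(office), open(d_kitchen_store)} \ {open(d_kitchen_store)} = {at(office)}
  ∪ pre   = {at(office)} ∪ {have(k3), locked(d_kitchen_store)}
          = {at(office), have(k3), locked(d_kitchen_store)}

== RESULT ==
["at(office)", "have(k3)", "locked(d_kitchen_store)"]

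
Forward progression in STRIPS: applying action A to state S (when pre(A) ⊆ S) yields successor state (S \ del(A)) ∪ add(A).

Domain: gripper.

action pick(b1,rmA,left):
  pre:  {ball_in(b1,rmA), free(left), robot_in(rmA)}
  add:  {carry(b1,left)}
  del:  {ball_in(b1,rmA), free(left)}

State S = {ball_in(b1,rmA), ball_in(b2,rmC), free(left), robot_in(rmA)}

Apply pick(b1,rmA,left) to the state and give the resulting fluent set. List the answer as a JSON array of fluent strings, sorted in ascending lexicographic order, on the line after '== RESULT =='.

Compute (S \ del) ∪ add:
  pre ⊆ S: {ball_in(b1,rmA), free(left), robot_in(rmA)} ⊆ S  — applicable
  S \ del = {ball_in(b2,rmC), robot_in(rmA)}
  ∪ add   = {ball_in(b2,rmC), carry(b1,left), robot_in(rmA)}

== RESULT ==
["ball_in(b2,rmC)", "carry(b1,left)", "robot_in(rmA)"]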